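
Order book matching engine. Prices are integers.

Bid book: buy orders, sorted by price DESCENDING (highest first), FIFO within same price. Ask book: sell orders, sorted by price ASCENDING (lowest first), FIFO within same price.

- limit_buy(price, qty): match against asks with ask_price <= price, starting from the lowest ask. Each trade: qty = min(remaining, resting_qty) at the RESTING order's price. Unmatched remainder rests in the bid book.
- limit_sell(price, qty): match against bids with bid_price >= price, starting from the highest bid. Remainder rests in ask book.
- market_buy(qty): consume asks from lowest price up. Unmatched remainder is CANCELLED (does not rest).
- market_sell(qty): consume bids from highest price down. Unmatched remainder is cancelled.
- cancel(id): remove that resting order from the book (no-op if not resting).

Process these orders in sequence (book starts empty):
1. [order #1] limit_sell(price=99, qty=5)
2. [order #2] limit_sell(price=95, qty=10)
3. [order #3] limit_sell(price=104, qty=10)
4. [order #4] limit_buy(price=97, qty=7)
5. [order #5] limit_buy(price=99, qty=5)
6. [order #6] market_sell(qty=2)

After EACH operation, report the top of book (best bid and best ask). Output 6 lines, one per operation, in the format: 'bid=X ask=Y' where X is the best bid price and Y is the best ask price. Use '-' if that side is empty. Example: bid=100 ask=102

Answer: bid=- ask=99
bid=- ask=95
bid=- ask=95
bid=- ask=95
bid=- ask=99
bid=- ask=99

Derivation:
After op 1 [order #1] limit_sell(price=99, qty=5): fills=none; bids=[-] asks=[#1:5@99]
After op 2 [order #2] limit_sell(price=95, qty=10): fills=none; bids=[-] asks=[#2:10@95 #1:5@99]
After op 3 [order #3] limit_sell(price=104, qty=10): fills=none; bids=[-] asks=[#2:10@95 #1:5@99 #3:10@104]
After op 4 [order #4] limit_buy(price=97, qty=7): fills=#4x#2:7@95; bids=[-] asks=[#2:3@95 #1:5@99 #3:10@104]
After op 5 [order #5] limit_buy(price=99, qty=5): fills=#5x#2:3@95 #5x#1:2@99; bids=[-] asks=[#1:3@99 #3:10@104]
After op 6 [order #6] market_sell(qty=2): fills=none; bids=[-] asks=[#1:3@99 #3:10@104]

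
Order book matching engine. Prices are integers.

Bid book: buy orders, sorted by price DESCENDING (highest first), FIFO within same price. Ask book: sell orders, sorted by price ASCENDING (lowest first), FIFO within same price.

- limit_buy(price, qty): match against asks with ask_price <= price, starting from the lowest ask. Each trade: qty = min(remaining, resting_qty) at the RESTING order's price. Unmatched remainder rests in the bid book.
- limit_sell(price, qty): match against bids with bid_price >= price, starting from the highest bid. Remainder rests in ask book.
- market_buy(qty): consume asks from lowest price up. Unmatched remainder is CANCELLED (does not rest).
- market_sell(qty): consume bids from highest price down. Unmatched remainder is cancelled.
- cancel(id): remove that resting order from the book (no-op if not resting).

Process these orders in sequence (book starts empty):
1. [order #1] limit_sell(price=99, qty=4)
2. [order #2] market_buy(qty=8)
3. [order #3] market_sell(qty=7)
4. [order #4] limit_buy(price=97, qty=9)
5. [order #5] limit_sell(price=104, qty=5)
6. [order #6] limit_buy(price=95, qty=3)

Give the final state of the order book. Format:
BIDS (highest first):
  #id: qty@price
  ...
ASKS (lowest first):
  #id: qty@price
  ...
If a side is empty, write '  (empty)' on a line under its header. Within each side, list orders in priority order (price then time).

Answer: BIDS (highest first):
  #4: 9@97
  #6: 3@95
ASKS (lowest first):
  #5: 5@104

Derivation:
After op 1 [order #1] limit_sell(price=99, qty=4): fills=none; bids=[-] asks=[#1:4@99]
After op 2 [order #2] market_buy(qty=8): fills=#2x#1:4@99; bids=[-] asks=[-]
After op 3 [order #3] market_sell(qty=7): fills=none; bids=[-] asks=[-]
After op 4 [order #4] limit_buy(price=97, qty=9): fills=none; bids=[#4:9@97] asks=[-]
After op 5 [order #5] limit_sell(price=104, qty=5): fills=none; bids=[#4:9@97] asks=[#5:5@104]
After op 6 [order #6] limit_buy(price=95, qty=3): fills=none; bids=[#4:9@97 #6:3@95] asks=[#5:5@104]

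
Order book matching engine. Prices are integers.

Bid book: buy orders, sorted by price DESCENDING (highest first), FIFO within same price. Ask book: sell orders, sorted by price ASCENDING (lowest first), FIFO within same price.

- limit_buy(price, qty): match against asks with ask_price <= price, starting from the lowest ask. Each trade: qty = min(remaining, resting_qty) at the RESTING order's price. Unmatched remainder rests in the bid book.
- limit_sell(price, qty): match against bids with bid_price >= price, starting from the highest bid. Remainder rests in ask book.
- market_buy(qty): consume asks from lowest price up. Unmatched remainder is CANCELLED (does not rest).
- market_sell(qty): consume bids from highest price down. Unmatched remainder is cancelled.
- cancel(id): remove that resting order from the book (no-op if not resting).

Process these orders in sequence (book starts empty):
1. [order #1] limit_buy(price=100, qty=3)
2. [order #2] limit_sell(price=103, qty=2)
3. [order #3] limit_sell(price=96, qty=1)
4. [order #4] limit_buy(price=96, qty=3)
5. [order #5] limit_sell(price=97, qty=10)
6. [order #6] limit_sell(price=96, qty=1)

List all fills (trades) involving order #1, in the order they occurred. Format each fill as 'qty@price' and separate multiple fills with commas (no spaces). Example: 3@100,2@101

After op 1 [order #1] limit_buy(price=100, qty=3): fills=none; bids=[#1:3@100] asks=[-]
After op 2 [order #2] limit_sell(price=103, qty=2): fills=none; bids=[#1:3@100] asks=[#2:2@103]
After op 3 [order #3] limit_sell(price=96, qty=1): fills=#1x#3:1@100; bids=[#1:2@100] asks=[#2:2@103]
After op 4 [order #4] limit_buy(price=96, qty=3): fills=none; bids=[#1:2@100 #4:3@96] asks=[#2:2@103]
After op 5 [order #5] limit_sell(price=97, qty=10): fills=#1x#5:2@100; bids=[#4:3@96] asks=[#5:8@97 #2:2@103]
After op 6 [order #6] limit_sell(price=96, qty=1): fills=#4x#6:1@96; bids=[#4:2@96] asks=[#5:8@97 #2:2@103]

Answer: 1@100,2@100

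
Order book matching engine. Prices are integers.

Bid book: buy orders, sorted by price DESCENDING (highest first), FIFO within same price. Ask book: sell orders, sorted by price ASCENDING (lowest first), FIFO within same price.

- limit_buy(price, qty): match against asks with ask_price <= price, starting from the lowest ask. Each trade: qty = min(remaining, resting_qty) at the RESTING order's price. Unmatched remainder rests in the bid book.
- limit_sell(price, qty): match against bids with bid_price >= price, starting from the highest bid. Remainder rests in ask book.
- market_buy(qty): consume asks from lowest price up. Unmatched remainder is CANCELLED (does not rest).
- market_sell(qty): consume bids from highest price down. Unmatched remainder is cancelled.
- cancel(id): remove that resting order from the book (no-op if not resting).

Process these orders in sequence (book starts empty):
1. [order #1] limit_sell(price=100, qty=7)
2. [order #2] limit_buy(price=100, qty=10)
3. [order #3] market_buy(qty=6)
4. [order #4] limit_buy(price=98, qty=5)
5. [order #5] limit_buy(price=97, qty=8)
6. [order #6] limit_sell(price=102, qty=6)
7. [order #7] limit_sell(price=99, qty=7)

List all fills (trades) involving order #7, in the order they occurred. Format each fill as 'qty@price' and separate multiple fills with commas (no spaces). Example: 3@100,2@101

After op 1 [order #1] limit_sell(price=100, qty=7): fills=none; bids=[-] asks=[#1:7@100]
After op 2 [order #2] limit_buy(price=100, qty=10): fills=#2x#1:7@100; bids=[#2:3@100] asks=[-]
After op 3 [order #3] market_buy(qty=6): fills=none; bids=[#2:3@100] asks=[-]
After op 4 [order #4] limit_buy(price=98, qty=5): fills=none; bids=[#2:3@100 #4:5@98] asks=[-]
After op 5 [order #5] limit_buy(price=97, qty=8): fills=none; bids=[#2:3@100 #4:5@98 #5:8@97] asks=[-]
After op 6 [order #6] limit_sell(price=102, qty=6): fills=none; bids=[#2:3@100 #4:5@98 #5:8@97] asks=[#6:6@102]
After op 7 [order #7] limit_sell(price=99, qty=7): fills=#2x#7:3@100; bids=[#4:5@98 #5:8@97] asks=[#7:4@99 #6:6@102]

Answer: 3@100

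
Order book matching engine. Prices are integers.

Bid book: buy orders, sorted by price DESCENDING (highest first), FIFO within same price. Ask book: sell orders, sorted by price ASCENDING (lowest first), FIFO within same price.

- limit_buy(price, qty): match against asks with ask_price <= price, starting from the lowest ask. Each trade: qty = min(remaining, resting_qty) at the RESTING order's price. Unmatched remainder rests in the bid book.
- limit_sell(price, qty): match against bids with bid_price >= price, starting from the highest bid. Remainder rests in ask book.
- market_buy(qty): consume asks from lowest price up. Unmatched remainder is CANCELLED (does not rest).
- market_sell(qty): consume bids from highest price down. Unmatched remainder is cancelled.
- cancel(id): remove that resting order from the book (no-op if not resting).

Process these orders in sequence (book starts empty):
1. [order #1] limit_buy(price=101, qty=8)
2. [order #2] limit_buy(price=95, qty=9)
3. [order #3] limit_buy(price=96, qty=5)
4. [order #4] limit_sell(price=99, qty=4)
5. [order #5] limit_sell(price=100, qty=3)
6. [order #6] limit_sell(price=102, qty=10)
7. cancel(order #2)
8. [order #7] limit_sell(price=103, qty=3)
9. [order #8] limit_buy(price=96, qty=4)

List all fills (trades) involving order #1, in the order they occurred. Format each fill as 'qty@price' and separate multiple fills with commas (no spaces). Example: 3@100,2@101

Answer: 4@101,3@101

Derivation:
After op 1 [order #1] limit_buy(price=101, qty=8): fills=none; bids=[#1:8@101] asks=[-]
After op 2 [order #2] limit_buy(price=95, qty=9): fills=none; bids=[#1:8@101 #2:9@95] asks=[-]
After op 3 [order #3] limit_buy(price=96, qty=5): fills=none; bids=[#1:8@101 #3:5@96 #2:9@95] asks=[-]
After op 4 [order #4] limit_sell(price=99, qty=4): fills=#1x#4:4@101; bids=[#1:4@101 #3:5@96 #2:9@95] asks=[-]
After op 5 [order #5] limit_sell(price=100, qty=3): fills=#1x#5:3@101; bids=[#1:1@101 #3:5@96 #2:9@95] asks=[-]
After op 6 [order #6] limit_sell(price=102, qty=10): fills=none; bids=[#1:1@101 #3:5@96 #2:9@95] asks=[#6:10@102]
After op 7 cancel(order #2): fills=none; bids=[#1:1@101 #3:5@96] asks=[#6:10@102]
After op 8 [order #7] limit_sell(price=103, qty=3): fills=none; bids=[#1:1@101 #3:5@96] asks=[#6:10@102 #7:3@103]
After op 9 [order #8] limit_buy(price=96, qty=4): fills=none; bids=[#1:1@101 #3:5@96 #8:4@96] asks=[#6:10@102 #7:3@103]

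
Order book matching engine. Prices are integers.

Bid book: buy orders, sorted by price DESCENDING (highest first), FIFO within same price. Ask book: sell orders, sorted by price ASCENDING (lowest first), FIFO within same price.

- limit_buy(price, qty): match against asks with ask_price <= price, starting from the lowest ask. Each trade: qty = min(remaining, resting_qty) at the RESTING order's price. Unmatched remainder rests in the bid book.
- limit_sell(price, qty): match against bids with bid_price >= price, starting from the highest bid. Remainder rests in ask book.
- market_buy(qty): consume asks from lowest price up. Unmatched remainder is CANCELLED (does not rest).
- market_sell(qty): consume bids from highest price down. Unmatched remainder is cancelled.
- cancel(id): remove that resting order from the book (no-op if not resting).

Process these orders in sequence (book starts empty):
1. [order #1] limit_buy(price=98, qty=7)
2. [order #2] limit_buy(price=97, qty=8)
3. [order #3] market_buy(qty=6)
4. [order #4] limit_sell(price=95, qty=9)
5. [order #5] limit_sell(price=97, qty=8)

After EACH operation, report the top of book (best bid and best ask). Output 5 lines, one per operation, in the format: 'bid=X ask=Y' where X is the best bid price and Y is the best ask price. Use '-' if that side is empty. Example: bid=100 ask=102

After op 1 [order #1] limit_buy(price=98, qty=7): fills=none; bids=[#1:7@98] asks=[-]
After op 2 [order #2] limit_buy(price=97, qty=8): fills=none; bids=[#1:7@98 #2:8@97] asks=[-]
After op 3 [order #3] market_buy(qty=6): fills=none; bids=[#1:7@98 #2:8@97] asks=[-]
After op 4 [order #4] limit_sell(price=95, qty=9): fills=#1x#4:7@98 #2x#4:2@97; bids=[#2:6@97] asks=[-]
After op 5 [order #5] limit_sell(price=97, qty=8): fills=#2x#5:6@97; bids=[-] asks=[#5:2@97]

Answer: bid=98 ask=-
bid=98 ask=-
bid=98 ask=-
bid=97 ask=-
bid=- ask=97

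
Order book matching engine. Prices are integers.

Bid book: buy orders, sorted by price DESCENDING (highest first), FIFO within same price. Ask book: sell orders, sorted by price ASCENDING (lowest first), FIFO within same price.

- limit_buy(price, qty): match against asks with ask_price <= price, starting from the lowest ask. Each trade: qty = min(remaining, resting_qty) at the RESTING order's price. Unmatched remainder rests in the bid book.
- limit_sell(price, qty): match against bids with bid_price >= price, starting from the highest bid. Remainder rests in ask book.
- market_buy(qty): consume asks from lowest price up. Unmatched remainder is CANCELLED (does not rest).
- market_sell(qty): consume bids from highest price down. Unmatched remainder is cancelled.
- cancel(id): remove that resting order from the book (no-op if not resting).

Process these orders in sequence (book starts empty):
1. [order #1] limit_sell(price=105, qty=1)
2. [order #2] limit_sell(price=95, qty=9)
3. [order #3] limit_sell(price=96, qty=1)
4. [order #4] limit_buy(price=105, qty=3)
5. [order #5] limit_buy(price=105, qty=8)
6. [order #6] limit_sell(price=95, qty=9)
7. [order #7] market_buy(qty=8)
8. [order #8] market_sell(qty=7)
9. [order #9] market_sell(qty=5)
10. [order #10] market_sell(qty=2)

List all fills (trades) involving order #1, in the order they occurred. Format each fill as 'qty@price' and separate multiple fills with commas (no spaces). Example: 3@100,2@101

Answer: 1@105

Derivation:
After op 1 [order #1] limit_sell(price=105, qty=1): fills=none; bids=[-] asks=[#1:1@105]
After op 2 [order #2] limit_sell(price=95, qty=9): fills=none; bids=[-] asks=[#2:9@95 #1:1@105]
After op 3 [order #3] limit_sell(price=96, qty=1): fills=none; bids=[-] asks=[#2:9@95 #3:1@96 #1:1@105]
After op 4 [order #4] limit_buy(price=105, qty=3): fills=#4x#2:3@95; bids=[-] asks=[#2:6@95 #3:1@96 #1:1@105]
After op 5 [order #5] limit_buy(price=105, qty=8): fills=#5x#2:6@95 #5x#3:1@96 #5x#1:1@105; bids=[-] asks=[-]
After op 6 [order #6] limit_sell(price=95, qty=9): fills=none; bids=[-] asks=[#6:9@95]
After op 7 [order #7] market_buy(qty=8): fills=#7x#6:8@95; bids=[-] asks=[#6:1@95]
After op 8 [order #8] market_sell(qty=7): fills=none; bids=[-] asks=[#6:1@95]
After op 9 [order #9] market_sell(qty=5): fills=none; bids=[-] asks=[#6:1@95]
After op 10 [order #10] market_sell(qty=2): fills=none; bids=[-] asks=[#6:1@95]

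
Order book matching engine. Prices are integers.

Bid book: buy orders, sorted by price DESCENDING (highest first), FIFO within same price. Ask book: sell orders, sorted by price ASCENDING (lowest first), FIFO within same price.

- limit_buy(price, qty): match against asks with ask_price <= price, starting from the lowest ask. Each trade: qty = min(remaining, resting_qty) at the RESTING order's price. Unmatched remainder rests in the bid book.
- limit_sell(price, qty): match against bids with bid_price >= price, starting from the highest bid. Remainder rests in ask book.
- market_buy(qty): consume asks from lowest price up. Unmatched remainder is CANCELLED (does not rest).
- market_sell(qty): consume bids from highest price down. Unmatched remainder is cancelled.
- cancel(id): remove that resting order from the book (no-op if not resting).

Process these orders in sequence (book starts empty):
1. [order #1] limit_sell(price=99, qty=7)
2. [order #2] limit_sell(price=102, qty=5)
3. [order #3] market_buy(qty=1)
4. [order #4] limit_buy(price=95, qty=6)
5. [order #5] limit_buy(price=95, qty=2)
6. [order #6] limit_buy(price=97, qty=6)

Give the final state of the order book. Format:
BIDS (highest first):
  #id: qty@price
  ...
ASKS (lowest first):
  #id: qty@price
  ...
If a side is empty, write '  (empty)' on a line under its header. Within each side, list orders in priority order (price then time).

Answer: BIDS (highest first):
  #6: 6@97
  #4: 6@95
  #5: 2@95
ASKS (lowest first):
  #1: 6@99
  #2: 5@102

Derivation:
After op 1 [order #1] limit_sell(price=99, qty=7): fills=none; bids=[-] asks=[#1:7@99]
After op 2 [order #2] limit_sell(price=102, qty=5): fills=none; bids=[-] asks=[#1:7@99 #2:5@102]
After op 3 [order #3] market_buy(qty=1): fills=#3x#1:1@99; bids=[-] asks=[#1:6@99 #2:5@102]
After op 4 [order #4] limit_buy(price=95, qty=6): fills=none; bids=[#4:6@95] asks=[#1:6@99 #2:5@102]
After op 5 [order #5] limit_buy(price=95, qty=2): fills=none; bids=[#4:6@95 #5:2@95] asks=[#1:6@99 #2:5@102]
After op 6 [order #6] limit_buy(price=97, qty=6): fills=none; bids=[#6:6@97 #4:6@95 #5:2@95] asks=[#1:6@99 #2:5@102]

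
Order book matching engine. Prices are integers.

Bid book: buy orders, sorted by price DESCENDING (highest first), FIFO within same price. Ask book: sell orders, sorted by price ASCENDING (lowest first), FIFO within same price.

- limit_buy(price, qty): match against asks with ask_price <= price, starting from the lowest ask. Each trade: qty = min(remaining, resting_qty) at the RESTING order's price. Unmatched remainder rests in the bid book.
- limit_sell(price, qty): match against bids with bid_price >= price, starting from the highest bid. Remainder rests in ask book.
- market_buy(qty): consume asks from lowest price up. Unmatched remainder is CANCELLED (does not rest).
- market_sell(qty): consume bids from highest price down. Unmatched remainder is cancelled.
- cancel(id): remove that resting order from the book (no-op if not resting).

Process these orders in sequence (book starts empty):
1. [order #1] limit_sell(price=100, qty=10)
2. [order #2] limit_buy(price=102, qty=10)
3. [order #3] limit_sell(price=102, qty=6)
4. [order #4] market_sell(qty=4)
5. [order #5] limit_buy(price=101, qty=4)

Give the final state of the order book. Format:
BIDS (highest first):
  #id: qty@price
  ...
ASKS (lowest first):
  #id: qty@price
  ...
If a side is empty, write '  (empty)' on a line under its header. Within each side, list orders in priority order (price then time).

Answer: BIDS (highest first):
  #5: 4@101
ASKS (lowest first):
  #3: 6@102

Derivation:
After op 1 [order #1] limit_sell(price=100, qty=10): fills=none; bids=[-] asks=[#1:10@100]
After op 2 [order #2] limit_buy(price=102, qty=10): fills=#2x#1:10@100; bids=[-] asks=[-]
After op 3 [order #3] limit_sell(price=102, qty=6): fills=none; bids=[-] asks=[#3:6@102]
After op 4 [order #4] market_sell(qty=4): fills=none; bids=[-] asks=[#3:6@102]
After op 5 [order #5] limit_buy(price=101, qty=4): fills=none; bids=[#5:4@101] asks=[#3:6@102]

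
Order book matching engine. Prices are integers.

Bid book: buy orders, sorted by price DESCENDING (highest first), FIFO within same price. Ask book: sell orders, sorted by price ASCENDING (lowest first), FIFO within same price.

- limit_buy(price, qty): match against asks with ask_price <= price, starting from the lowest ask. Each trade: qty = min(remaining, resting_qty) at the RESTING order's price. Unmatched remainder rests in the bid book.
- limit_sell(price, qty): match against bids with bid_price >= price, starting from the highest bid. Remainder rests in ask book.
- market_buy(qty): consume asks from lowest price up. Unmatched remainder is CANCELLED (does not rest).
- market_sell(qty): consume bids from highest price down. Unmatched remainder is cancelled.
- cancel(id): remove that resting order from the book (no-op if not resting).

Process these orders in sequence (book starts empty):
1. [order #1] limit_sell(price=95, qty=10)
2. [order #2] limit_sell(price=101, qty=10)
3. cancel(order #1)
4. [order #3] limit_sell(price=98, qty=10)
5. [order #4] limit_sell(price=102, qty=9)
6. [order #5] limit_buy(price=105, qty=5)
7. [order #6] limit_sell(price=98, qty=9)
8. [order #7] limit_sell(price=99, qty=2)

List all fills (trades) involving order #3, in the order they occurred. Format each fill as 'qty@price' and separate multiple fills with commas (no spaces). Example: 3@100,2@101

Answer: 5@98

Derivation:
After op 1 [order #1] limit_sell(price=95, qty=10): fills=none; bids=[-] asks=[#1:10@95]
After op 2 [order #2] limit_sell(price=101, qty=10): fills=none; bids=[-] asks=[#1:10@95 #2:10@101]
After op 3 cancel(order #1): fills=none; bids=[-] asks=[#2:10@101]
After op 4 [order #3] limit_sell(price=98, qty=10): fills=none; bids=[-] asks=[#3:10@98 #2:10@101]
After op 5 [order #4] limit_sell(price=102, qty=9): fills=none; bids=[-] asks=[#3:10@98 #2:10@101 #4:9@102]
After op 6 [order #5] limit_buy(price=105, qty=5): fills=#5x#3:5@98; bids=[-] asks=[#3:5@98 #2:10@101 #4:9@102]
After op 7 [order #6] limit_sell(price=98, qty=9): fills=none; bids=[-] asks=[#3:5@98 #6:9@98 #2:10@101 #4:9@102]
After op 8 [order #7] limit_sell(price=99, qty=2): fills=none; bids=[-] asks=[#3:5@98 #6:9@98 #7:2@99 #2:10@101 #4:9@102]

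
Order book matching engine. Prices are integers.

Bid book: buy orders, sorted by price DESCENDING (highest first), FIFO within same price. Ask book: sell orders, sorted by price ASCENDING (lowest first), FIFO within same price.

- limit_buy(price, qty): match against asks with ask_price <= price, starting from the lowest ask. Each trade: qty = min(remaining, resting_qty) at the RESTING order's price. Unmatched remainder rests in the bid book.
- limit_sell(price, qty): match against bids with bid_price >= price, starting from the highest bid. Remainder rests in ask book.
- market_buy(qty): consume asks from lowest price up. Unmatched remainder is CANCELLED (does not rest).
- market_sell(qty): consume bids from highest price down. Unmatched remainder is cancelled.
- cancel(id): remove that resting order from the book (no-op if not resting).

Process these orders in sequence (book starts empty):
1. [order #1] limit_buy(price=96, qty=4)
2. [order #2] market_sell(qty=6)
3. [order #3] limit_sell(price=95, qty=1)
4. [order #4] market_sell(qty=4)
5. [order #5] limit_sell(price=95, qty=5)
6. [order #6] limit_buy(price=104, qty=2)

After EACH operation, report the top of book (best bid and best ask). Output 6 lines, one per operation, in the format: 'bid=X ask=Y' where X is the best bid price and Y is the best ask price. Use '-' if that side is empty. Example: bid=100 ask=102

After op 1 [order #1] limit_buy(price=96, qty=4): fills=none; bids=[#1:4@96] asks=[-]
After op 2 [order #2] market_sell(qty=6): fills=#1x#2:4@96; bids=[-] asks=[-]
After op 3 [order #3] limit_sell(price=95, qty=1): fills=none; bids=[-] asks=[#3:1@95]
After op 4 [order #4] market_sell(qty=4): fills=none; bids=[-] asks=[#3:1@95]
After op 5 [order #5] limit_sell(price=95, qty=5): fills=none; bids=[-] asks=[#3:1@95 #5:5@95]
After op 6 [order #6] limit_buy(price=104, qty=2): fills=#6x#3:1@95 #6x#5:1@95; bids=[-] asks=[#5:4@95]

Answer: bid=96 ask=-
bid=- ask=-
bid=- ask=95
bid=- ask=95
bid=- ask=95
bid=- ask=95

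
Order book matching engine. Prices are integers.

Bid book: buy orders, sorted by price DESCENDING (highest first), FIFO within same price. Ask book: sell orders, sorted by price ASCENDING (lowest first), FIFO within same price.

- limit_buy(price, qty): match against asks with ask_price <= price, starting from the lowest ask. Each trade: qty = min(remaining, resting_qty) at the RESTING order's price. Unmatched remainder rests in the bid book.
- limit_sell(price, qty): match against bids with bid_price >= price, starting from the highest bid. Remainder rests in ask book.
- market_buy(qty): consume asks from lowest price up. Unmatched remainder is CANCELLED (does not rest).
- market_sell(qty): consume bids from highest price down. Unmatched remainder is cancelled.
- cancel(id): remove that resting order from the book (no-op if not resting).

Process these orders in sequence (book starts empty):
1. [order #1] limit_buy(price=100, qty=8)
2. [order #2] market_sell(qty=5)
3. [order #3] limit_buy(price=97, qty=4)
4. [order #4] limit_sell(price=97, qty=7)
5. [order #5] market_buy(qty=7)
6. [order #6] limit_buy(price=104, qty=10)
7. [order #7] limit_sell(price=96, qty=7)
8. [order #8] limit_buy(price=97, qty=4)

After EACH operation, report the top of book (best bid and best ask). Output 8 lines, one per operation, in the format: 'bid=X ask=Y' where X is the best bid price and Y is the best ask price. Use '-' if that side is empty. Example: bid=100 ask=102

Answer: bid=100 ask=-
bid=100 ask=-
bid=100 ask=-
bid=- ask=-
bid=- ask=-
bid=104 ask=-
bid=104 ask=-
bid=104 ask=-

Derivation:
After op 1 [order #1] limit_buy(price=100, qty=8): fills=none; bids=[#1:8@100] asks=[-]
After op 2 [order #2] market_sell(qty=5): fills=#1x#2:5@100; bids=[#1:3@100] asks=[-]
After op 3 [order #3] limit_buy(price=97, qty=4): fills=none; bids=[#1:3@100 #3:4@97] asks=[-]
After op 4 [order #4] limit_sell(price=97, qty=7): fills=#1x#4:3@100 #3x#4:4@97; bids=[-] asks=[-]
After op 5 [order #5] market_buy(qty=7): fills=none; bids=[-] asks=[-]
After op 6 [order #6] limit_buy(price=104, qty=10): fills=none; bids=[#6:10@104] asks=[-]
After op 7 [order #7] limit_sell(price=96, qty=7): fills=#6x#7:7@104; bids=[#6:3@104] asks=[-]
After op 8 [order #8] limit_buy(price=97, qty=4): fills=none; bids=[#6:3@104 #8:4@97] asks=[-]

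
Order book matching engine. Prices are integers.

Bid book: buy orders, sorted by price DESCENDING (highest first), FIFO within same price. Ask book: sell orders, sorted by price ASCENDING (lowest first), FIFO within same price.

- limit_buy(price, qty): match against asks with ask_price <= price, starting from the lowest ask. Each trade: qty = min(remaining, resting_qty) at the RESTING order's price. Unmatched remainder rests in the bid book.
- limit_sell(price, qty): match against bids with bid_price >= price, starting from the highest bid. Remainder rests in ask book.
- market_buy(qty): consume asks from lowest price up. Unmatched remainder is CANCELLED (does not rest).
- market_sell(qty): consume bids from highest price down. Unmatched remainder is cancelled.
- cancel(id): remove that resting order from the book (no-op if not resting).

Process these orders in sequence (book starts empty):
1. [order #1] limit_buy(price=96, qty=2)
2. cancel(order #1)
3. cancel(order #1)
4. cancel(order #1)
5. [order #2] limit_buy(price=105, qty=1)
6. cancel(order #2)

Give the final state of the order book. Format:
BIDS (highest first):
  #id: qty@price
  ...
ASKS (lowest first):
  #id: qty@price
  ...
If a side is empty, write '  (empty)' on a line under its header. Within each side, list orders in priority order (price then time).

Answer: BIDS (highest first):
  (empty)
ASKS (lowest first):
  (empty)

Derivation:
After op 1 [order #1] limit_buy(price=96, qty=2): fills=none; bids=[#1:2@96] asks=[-]
After op 2 cancel(order #1): fills=none; bids=[-] asks=[-]
After op 3 cancel(order #1): fills=none; bids=[-] asks=[-]
After op 4 cancel(order #1): fills=none; bids=[-] asks=[-]
After op 5 [order #2] limit_buy(price=105, qty=1): fills=none; bids=[#2:1@105] asks=[-]
After op 6 cancel(order #2): fills=none; bids=[-] asks=[-]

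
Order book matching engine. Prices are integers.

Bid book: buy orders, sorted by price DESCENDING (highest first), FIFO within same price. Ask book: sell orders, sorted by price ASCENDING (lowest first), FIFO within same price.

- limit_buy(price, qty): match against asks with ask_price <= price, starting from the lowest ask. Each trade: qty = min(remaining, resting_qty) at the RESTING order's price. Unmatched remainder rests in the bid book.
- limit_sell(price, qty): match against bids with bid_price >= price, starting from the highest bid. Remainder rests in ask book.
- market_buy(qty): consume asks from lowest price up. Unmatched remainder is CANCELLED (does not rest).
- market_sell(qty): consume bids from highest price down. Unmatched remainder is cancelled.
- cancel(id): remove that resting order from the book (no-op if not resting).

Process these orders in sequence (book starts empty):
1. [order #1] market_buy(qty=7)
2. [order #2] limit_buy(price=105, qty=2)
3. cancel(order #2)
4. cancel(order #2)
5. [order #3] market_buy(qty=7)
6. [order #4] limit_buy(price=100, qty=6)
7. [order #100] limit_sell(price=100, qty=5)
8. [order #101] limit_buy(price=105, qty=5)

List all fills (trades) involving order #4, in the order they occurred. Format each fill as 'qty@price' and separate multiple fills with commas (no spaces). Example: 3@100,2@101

After op 1 [order #1] market_buy(qty=7): fills=none; bids=[-] asks=[-]
After op 2 [order #2] limit_buy(price=105, qty=2): fills=none; bids=[#2:2@105] asks=[-]
After op 3 cancel(order #2): fills=none; bids=[-] asks=[-]
After op 4 cancel(order #2): fills=none; bids=[-] asks=[-]
After op 5 [order #3] market_buy(qty=7): fills=none; bids=[-] asks=[-]
After op 6 [order #4] limit_buy(price=100, qty=6): fills=none; bids=[#4:6@100] asks=[-]
After op 7 [order #100] limit_sell(price=100, qty=5): fills=#4x#100:5@100; bids=[#4:1@100] asks=[-]
After op 8 [order #101] limit_buy(price=105, qty=5): fills=none; bids=[#101:5@105 #4:1@100] asks=[-]

Answer: 5@100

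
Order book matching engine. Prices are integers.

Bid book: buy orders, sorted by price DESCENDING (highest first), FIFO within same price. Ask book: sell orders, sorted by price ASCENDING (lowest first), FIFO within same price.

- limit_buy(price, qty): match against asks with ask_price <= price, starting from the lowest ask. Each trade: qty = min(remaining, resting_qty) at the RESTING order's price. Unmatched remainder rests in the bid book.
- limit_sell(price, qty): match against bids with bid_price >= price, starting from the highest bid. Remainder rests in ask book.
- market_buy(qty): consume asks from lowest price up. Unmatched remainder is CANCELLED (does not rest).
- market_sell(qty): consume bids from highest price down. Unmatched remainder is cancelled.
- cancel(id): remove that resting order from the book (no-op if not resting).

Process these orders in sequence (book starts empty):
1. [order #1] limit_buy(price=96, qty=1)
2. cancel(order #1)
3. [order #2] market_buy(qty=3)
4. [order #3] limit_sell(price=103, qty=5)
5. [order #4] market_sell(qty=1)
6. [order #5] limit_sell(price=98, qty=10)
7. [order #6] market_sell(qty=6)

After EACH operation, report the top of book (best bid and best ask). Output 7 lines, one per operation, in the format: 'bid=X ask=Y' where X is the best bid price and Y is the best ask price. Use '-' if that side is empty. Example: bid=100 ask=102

After op 1 [order #1] limit_buy(price=96, qty=1): fills=none; bids=[#1:1@96] asks=[-]
After op 2 cancel(order #1): fills=none; bids=[-] asks=[-]
After op 3 [order #2] market_buy(qty=3): fills=none; bids=[-] asks=[-]
After op 4 [order #3] limit_sell(price=103, qty=5): fills=none; bids=[-] asks=[#3:5@103]
After op 5 [order #4] market_sell(qty=1): fills=none; bids=[-] asks=[#3:5@103]
After op 6 [order #5] limit_sell(price=98, qty=10): fills=none; bids=[-] asks=[#5:10@98 #3:5@103]
After op 7 [order #6] market_sell(qty=6): fills=none; bids=[-] asks=[#5:10@98 #3:5@103]

Answer: bid=96 ask=-
bid=- ask=-
bid=- ask=-
bid=- ask=103
bid=- ask=103
bid=- ask=98
bid=- ask=98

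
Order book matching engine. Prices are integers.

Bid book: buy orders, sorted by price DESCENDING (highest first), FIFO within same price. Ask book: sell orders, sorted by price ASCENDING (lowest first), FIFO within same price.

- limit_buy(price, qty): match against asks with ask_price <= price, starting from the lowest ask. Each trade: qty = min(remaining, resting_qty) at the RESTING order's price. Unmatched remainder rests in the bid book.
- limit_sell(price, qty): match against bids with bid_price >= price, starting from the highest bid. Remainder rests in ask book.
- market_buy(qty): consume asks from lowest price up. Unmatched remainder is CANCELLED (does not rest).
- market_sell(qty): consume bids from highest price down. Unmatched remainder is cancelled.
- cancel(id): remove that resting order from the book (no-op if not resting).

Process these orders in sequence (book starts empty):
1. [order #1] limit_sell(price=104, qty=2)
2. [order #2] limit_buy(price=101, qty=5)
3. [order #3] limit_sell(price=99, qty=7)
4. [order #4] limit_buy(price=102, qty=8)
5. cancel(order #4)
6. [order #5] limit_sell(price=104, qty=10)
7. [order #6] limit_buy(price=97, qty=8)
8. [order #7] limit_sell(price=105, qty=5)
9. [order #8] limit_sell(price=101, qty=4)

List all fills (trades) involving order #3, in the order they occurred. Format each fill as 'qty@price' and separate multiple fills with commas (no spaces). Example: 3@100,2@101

Answer: 5@101,2@99

Derivation:
After op 1 [order #1] limit_sell(price=104, qty=2): fills=none; bids=[-] asks=[#1:2@104]
After op 2 [order #2] limit_buy(price=101, qty=5): fills=none; bids=[#2:5@101] asks=[#1:2@104]
After op 3 [order #3] limit_sell(price=99, qty=7): fills=#2x#3:5@101; bids=[-] asks=[#3:2@99 #1:2@104]
After op 4 [order #4] limit_buy(price=102, qty=8): fills=#4x#3:2@99; bids=[#4:6@102] asks=[#1:2@104]
After op 5 cancel(order #4): fills=none; bids=[-] asks=[#1:2@104]
After op 6 [order #5] limit_sell(price=104, qty=10): fills=none; bids=[-] asks=[#1:2@104 #5:10@104]
After op 7 [order #6] limit_buy(price=97, qty=8): fills=none; bids=[#6:8@97] asks=[#1:2@104 #5:10@104]
After op 8 [order #7] limit_sell(price=105, qty=5): fills=none; bids=[#6:8@97] asks=[#1:2@104 #5:10@104 #7:5@105]
After op 9 [order #8] limit_sell(price=101, qty=4): fills=none; bids=[#6:8@97] asks=[#8:4@101 #1:2@104 #5:10@104 #7:5@105]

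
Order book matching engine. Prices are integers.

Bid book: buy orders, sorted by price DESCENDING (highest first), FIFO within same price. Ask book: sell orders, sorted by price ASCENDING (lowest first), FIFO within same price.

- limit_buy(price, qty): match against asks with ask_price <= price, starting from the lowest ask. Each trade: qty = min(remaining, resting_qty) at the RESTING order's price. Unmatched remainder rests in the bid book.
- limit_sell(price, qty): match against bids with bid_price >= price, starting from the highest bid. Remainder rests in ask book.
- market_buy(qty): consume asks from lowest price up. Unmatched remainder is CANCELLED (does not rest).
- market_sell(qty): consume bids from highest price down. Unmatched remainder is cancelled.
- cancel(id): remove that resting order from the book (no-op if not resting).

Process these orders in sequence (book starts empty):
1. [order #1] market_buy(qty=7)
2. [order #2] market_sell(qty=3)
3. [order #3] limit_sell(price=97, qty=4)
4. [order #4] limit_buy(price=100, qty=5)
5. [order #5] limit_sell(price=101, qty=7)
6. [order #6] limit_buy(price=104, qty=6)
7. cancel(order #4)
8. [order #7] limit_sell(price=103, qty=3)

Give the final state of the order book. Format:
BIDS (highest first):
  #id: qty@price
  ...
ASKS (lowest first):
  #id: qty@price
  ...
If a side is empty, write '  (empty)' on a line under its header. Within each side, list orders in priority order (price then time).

Answer: BIDS (highest first):
  (empty)
ASKS (lowest first):
  #5: 1@101
  #7: 3@103

Derivation:
After op 1 [order #1] market_buy(qty=7): fills=none; bids=[-] asks=[-]
After op 2 [order #2] market_sell(qty=3): fills=none; bids=[-] asks=[-]
After op 3 [order #3] limit_sell(price=97, qty=4): fills=none; bids=[-] asks=[#3:4@97]
After op 4 [order #4] limit_buy(price=100, qty=5): fills=#4x#3:4@97; bids=[#4:1@100] asks=[-]
After op 5 [order #5] limit_sell(price=101, qty=7): fills=none; bids=[#4:1@100] asks=[#5:7@101]
After op 6 [order #6] limit_buy(price=104, qty=6): fills=#6x#5:6@101; bids=[#4:1@100] asks=[#5:1@101]
After op 7 cancel(order #4): fills=none; bids=[-] asks=[#5:1@101]
After op 8 [order #7] limit_sell(price=103, qty=3): fills=none; bids=[-] asks=[#5:1@101 #7:3@103]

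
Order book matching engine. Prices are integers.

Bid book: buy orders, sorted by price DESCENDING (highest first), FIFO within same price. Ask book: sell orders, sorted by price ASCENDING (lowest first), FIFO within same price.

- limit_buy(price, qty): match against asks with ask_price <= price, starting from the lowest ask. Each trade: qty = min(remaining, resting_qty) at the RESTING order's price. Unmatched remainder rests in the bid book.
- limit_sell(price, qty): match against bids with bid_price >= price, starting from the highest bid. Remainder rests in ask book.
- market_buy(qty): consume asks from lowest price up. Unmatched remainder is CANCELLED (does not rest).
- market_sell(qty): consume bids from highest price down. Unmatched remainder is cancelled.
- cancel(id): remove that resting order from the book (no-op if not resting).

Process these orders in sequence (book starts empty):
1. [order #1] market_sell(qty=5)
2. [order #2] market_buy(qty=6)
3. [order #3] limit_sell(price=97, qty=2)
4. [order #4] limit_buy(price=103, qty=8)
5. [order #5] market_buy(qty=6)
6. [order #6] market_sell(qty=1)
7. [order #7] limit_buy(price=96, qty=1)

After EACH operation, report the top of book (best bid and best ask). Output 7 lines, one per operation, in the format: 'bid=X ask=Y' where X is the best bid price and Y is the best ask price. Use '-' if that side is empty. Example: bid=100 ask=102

Answer: bid=- ask=-
bid=- ask=-
bid=- ask=97
bid=103 ask=-
bid=103 ask=-
bid=103 ask=-
bid=103 ask=-

Derivation:
After op 1 [order #1] market_sell(qty=5): fills=none; bids=[-] asks=[-]
After op 2 [order #2] market_buy(qty=6): fills=none; bids=[-] asks=[-]
After op 3 [order #3] limit_sell(price=97, qty=2): fills=none; bids=[-] asks=[#3:2@97]
After op 4 [order #4] limit_buy(price=103, qty=8): fills=#4x#3:2@97; bids=[#4:6@103] asks=[-]
After op 5 [order #5] market_buy(qty=6): fills=none; bids=[#4:6@103] asks=[-]
After op 6 [order #6] market_sell(qty=1): fills=#4x#6:1@103; bids=[#4:5@103] asks=[-]
After op 7 [order #7] limit_buy(price=96, qty=1): fills=none; bids=[#4:5@103 #7:1@96] asks=[-]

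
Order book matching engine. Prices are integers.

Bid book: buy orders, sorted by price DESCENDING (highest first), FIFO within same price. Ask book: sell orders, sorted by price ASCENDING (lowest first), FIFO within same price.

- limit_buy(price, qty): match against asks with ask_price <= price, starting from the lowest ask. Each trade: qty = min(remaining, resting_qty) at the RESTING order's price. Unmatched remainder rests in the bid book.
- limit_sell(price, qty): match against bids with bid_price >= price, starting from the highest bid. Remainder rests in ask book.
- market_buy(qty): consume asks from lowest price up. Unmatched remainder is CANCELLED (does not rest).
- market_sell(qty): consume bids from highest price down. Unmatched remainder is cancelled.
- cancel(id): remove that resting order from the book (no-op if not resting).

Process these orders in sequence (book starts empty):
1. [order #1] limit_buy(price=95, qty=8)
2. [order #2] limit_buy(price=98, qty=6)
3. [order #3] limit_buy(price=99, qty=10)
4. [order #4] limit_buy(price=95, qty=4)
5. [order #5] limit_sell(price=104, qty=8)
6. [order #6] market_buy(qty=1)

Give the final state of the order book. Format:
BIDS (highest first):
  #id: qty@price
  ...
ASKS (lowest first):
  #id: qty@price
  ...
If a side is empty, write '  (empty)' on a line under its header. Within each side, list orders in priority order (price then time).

After op 1 [order #1] limit_buy(price=95, qty=8): fills=none; bids=[#1:8@95] asks=[-]
After op 2 [order #2] limit_buy(price=98, qty=6): fills=none; bids=[#2:6@98 #1:8@95] asks=[-]
After op 3 [order #3] limit_buy(price=99, qty=10): fills=none; bids=[#3:10@99 #2:6@98 #1:8@95] asks=[-]
After op 4 [order #4] limit_buy(price=95, qty=4): fills=none; bids=[#3:10@99 #2:6@98 #1:8@95 #4:4@95] asks=[-]
After op 5 [order #5] limit_sell(price=104, qty=8): fills=none; bids=[#3:10@99 #2:6@98 #1:8@95 #4:4@95] asks=[#5:8@104]
After op 6 [order #6] market_buy(qty=1): fills=#6x#5:1@104; bids=[#3:10@99 #2:6@98 #1:8@95 #4:4@95] asks=[#5:7@104]

Answer: BIDS (highest first):
  #3: 10@99
  #2: 6@98
  #1: 8@95
  #4: 4@95
ASKS (lowest first):
  #5: 7@104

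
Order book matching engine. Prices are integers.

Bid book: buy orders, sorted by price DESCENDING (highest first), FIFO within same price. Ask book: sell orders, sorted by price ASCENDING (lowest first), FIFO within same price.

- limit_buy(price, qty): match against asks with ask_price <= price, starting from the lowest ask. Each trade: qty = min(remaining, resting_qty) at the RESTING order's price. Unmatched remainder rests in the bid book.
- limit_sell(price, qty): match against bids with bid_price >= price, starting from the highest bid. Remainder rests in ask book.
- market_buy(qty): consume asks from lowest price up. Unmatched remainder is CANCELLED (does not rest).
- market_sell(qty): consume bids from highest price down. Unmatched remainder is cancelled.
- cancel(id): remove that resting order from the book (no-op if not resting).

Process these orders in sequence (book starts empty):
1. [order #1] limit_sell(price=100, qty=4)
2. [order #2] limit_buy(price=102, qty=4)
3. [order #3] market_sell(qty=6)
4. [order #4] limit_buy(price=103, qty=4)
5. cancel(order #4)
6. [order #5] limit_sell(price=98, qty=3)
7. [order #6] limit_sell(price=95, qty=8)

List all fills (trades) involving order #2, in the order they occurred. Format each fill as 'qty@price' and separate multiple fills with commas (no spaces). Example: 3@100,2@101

Answer: 4@100

Derivation:
After op 1 [order #1] limit_sell(price=100, qty=4): fills=none; bids=[-] asks=[#1:4@100]
After op 2 [order #2] limit_buy(price=102, qty=4): fills=#2x#1:4@100; bids=[-] asks=[-]
After op 3 [order #3] market_sell(qty=6): fills=none; bids=[-] asks=[-]
After op 4 [order #4] limit_buy(price=103, qty=4): fills=none; bids=[#4:4@103] asks=[-]
After op 5 cancel(order #4): fills=none; bids=[-] asks=[-]
After op 6 [order #5] limit_sell(price=98, qty=3): fills=none; bids=[-] asks=[#5:3@98]
After op 7 [order #6] limit_sell(price=95, qty=8): fills=none; bids=[-] asks=[#6:8@95 #5:3@98]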